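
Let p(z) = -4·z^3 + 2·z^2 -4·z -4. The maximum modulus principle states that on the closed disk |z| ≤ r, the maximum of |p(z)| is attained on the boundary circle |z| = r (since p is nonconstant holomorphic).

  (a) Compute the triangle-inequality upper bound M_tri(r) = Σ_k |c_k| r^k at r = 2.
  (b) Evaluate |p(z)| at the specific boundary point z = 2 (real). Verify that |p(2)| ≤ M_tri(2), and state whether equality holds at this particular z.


Coefficients: c_0 = -4, c_1 = -4, c_2 = 2, c_3 = -4. Radius r = 2.
Part (a). Triangle bound: M_tri(r) = Σ_k |c_k| r^k
  = |-4|·2^0 + |-4|·2^1 + |2|·2^2 + |-4|·2^3
  = 4 + 8 + 8 + 32 = 52.
This bounds M(r) := max_{|z|=r} |p(z)| from above; equality holds iff all terms c_k z^k can be made to align in phase at a single z on |z|=r.
Part (b). At z = 2 (real, on the circle |z| = r):
  p(2) = (-4)·2^0 + (-4)·2^1 + (2)·2^2 + (-4)·2^3 = -36.
  |p(2)| = 36.
Check: |p(2)| = 36 ≤ 52 = M_tri(2). ✓ Equality does not hold at z = 2 (the coefficients have mixed signs, so the terms do not all align in phase there).

M_tri(2) = 52; |p(2)| = 36; equality at z=2: no.


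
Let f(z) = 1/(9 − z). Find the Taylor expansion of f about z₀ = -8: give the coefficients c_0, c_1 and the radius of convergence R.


Let w = z − z₀, so z = z₀ + w.
Then 9 − z = 9 − (z₀ + w) = (9 − z₀) − w = 17 − w.
f(z) = 1/(17 − w) = (1/(17)) · 1/(1 − w/(17)) = Σ_{n≥0} w^n / (17)^(n+1).
So c_n = 1/(17)^(n+1):
  c_0 = 1/(17)^1 = 1/17.
  c_1 = 1/(17)^2 = 1/289.
The series is valid for |w/d| < 1, i.e. |z − z₀| < |d|.
Radius of convergence: R = |9 − z₀| = |17| = 17 (distance from z₀ to the singularity z = 9).

c_0 = 1/17, c_1 = 1/289; R = 17.


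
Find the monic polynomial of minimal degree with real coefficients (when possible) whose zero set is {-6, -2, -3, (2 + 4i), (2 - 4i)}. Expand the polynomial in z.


The polynomial is p(z) = ∏_{α ∈ S} (z − α), where S = {-6, -2, -3, (2 + 4i), (2 - 4i)}.
Expanding the product yields: p(z) = z^5 + 7·z^4 + 12·z^3 + 112·z^2 + 576·z + 720.
Note conjugate pairs combine to real quadratics: (z − (2+4i))(z − (2−4i)) = z² − 4z + 20.
The resulting polynomial has degree 5 and real coefficients as required.

p(z) = z^5 + 7·z^4 + 12·z^3 + 112·z^2 + 576·z + 720.


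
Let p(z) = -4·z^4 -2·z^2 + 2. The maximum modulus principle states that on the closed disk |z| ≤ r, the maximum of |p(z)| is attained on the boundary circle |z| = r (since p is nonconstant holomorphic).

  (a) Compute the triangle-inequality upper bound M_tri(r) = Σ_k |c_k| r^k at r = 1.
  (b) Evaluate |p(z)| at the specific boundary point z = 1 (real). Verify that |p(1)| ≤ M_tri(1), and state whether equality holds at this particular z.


Coefficients: c_0 = 2, c_1 = 0, c_2 = -2, c_3 = 0, c_4 = -4. Radius r = 1.
Part (a). Triangle bound: M_tri(r) = Σ_k |c_k| r^k
  = |2|·1^0 + |0|·1^1 + |-2|·1^2 + |0|·1^3 + |-4|·1^4
  = 2 + 0 + 2 + 0 + 4 = 8.
This bounds M(r) := max_{|z|=r} |p(z)| from above; equality holds iff all terms c_k z^k can be made to align in phase at a single z on |z|=r.
Part (b). At z = 1 (real, on the circle |z| = r):
  p(1) = (2)·1^0 + (0)·1^1 + (-2)·1^2 + (0)·1^3 + (-4)·1^4 = -4.
  |p(1)| = 4.
Check: |p(1)| = 4 ≤ 8 = M_tri(1). ✓ Equality does not hold at z = 1 (the coefficients have mixed signs, so the terms do not all align in phase there).

M_tri(1) = 8; |p(1)| = 4; equality at z=1: no.


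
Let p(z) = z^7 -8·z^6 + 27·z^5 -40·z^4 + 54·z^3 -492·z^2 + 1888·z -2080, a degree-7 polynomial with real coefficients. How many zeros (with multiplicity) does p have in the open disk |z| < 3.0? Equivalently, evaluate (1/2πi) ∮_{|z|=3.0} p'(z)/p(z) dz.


The zeros of p are: (3 + 1i), (3 - 1i), (-2 + 2i), (-2 - 2i), (2 + 3i), (2 - 3i), 2.
Their magnitudes are: 3.162, 3.162, 2.828, 2.828, 3.606, 3.606, 2.
Zeros with |z| < R = 3.0: (-2 + 2i), (-2 - 2i), 2.
Count = 3.
By the argument principle, (1/2πi) ∮_{|z|=R} p'(z)/p(z) dz equals exactly this count.

Number of zeros inside |z| < 3.0: 3.


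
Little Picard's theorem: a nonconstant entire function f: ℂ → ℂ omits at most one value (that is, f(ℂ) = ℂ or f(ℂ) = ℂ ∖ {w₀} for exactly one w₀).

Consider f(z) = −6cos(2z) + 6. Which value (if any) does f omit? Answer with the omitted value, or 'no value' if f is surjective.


Little Picard bounds the complement of f(ℂ) to at most one point.
cos is entire and surjective onto ℂ: for every w ∈ ℂ, cos(ζ) = w has a solution ζ ∈ ℂ (e.g., via the complex inverse arccos). With ζ = 2z this gives z = ζ/(2). Then -6·cos(2z) takes every value in -6·ℂ = ℂ, and adding 6 is a bijection of ℂ. So f is surjective and omits no value. (Note: only on the real line is cos bounded by [−1, 1].)

Omitted value: no value.


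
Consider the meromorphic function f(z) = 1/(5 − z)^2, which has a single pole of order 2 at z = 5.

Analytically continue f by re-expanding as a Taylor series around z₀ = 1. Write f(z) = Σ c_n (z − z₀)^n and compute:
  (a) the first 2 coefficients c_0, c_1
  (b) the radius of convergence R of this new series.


Let w = z − z₀, so z = z₀ + w.
Then 5 − z = 5 − (z₀ + w) = (5 − z₀) − w = 4 − w.
f(z) = 1/(4 − w)^2 = (1/(4)^2) · (1 − w/(4))^{−2}.
By the binomial series (1−u)^{−2} = Σ_{n≥0} C(n+1, 1) u^n for |u|<1, with u = w/(4):
  c_n = C(n+1, 1) / (4)^(n+2).
  c_0 = 1/(4)^2 = 1/16.
  c_1 = 2/(4)^3 = 1/32.
The series is valid for |w/d| < 1, i.e. |z − z₀| < |d|.
Radius of convergence: R = |5 − z₀| = |4| = 4 (distance from z₀ to the singularity z = 5).

c_0 = 1/16, c_1 = 1/32; R = 4.


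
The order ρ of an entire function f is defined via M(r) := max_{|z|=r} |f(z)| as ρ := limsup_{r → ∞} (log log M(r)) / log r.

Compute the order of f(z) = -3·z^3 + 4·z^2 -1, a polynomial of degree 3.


|f(z)| ≤ Σ|c_k|·r^k = O(r^3) as r → ∞. Polynomial growth is O(e^{r^ε}) for every ε > 0 (since r^3/e^{r^ε} → 0), so ρ ≤ ε for all ε > 0, i.e. ρ = 0. Every nonconstant polynomial has order 0.
Therefore ρ = 0.

Order ρ = 0.


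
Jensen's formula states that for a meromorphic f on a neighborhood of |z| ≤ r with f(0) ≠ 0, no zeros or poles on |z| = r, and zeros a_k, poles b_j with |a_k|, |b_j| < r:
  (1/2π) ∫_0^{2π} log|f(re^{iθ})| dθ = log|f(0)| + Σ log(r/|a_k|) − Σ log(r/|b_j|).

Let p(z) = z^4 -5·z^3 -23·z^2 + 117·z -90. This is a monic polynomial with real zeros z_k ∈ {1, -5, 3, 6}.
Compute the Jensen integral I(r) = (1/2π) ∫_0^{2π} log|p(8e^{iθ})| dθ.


Zeros: -5, 1, 3, 6; r = 8.
Inside |z| < r: -5, 1, 3, 6. Outside (|z| ≥ r): ∅.
p(0) = -90, so log|p(0)| = log(90) = 4.4998.
Apply Jensen: I(r) = log|p(0)| + Σ_k log(r/|z_k|), summed over zeros inside |z| < r.
  log(r/|z_k|) for z_k = 1: log(8/1) = 2.0794
  log(r/|z_k|) for z_k = -5: log(8/5) = 0.4700
  log(r/|z_k|) for z_k = 3: log(8/3) = 0.9808
  log(r/|z_k|) for z_k = 6: log(8/6) = 0.2877
Sum over inside zeros: 3.8180.
I(r) = log|p(0)| + (inside sum) = 4.4998 + 3.8180 = 8.3178.
Closed form (all zeros inside, monic): I(r) = n·log(r) = 4·log(8) = 8.3178. ✓

I(r) ≈ 8.3178.


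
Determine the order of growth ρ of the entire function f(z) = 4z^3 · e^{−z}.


M(r) = max_{|z|=r} |4|·|z|^3·|e^{−z}| = 4·r^3 · e^{1r^1} (the factors attain their maxima compatibly on |z|=r). Then log M(r) = log 4 + 3·log r + 1r^1, dominated by the last term, so log log M(r) ~ 1·log r. The polynomial factor 4z^3 contributes only a log r term and does not affect the order. ρ = 1.
Therefore ρ = 1.

Order ρ = 1.


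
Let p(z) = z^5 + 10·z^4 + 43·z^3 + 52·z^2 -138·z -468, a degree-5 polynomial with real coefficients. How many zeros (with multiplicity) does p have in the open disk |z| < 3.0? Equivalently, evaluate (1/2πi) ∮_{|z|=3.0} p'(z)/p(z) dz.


The zeros of p are: 2, (-3 + 3i), (-3 - 3i), (-3 + 2i), (-3 - 2i).
Their magnitudes are: 2, 4.243, 4.243, 3.606, 3.606.
Zeros with |z| < R = 3.0: 2.
Count = 1.
By the argument principle, (1/2πi) ∮_{|z|=R} p'(z)/p(z) dz equals exactly this count.

Number of zeros inside |z| < 3.0: 1.


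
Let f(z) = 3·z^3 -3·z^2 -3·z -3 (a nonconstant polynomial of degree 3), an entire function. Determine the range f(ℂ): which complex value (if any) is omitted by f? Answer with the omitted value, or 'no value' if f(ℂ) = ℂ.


Little Picard bounds the complement of f(ℂ) to at most one point.
For every w ∈ ℂ, the equation p(z) − w = 0 is a nonconstant polynomial in z and hence has at least one root by the fundamental theorem of algebra. So p is surjective onto ℂ, omitting no value.

Omitted value: no value.


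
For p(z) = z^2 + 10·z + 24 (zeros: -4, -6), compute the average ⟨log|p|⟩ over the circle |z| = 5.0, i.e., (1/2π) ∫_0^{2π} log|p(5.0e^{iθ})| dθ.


Zeros: -6, -4; r = 5.0.
Inside |z| < r: -4. Outside (|z| ≥ r): -6.
p(0) = 24, so log|p(0)| = log(24) = 3.1781.
Apply Jensen: I(r) = log|p(0)| + Σ_k log(r/|z_k|), summed over zeros inside |z| < r.
  log(r/|z_k|) for z_k = -4: log(5.0/4) = 0.2231
  Outside zeros (-6) contribute nothing to the Jensen sum.
Sum over inside zeros: 0.2231.
I(r) = log|p(0)| + (inside sum) = 3.1781 + 0.2231 = 3.4012.
Note: since some zeros are outside |z| ≤ r, the simplified n·log(r) form does NOT apply — only the inside zeros contribute.

I(r) ≈ 3.4012.


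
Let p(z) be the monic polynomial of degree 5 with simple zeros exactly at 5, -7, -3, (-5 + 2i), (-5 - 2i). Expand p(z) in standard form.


The polynomial is p(z) = ∏_{α ∈ S} (z − α), where S = {5, -7, -3, (-5 + 2i), (-5 - 2i)}.
Expanding the product yields: p(z) = z^5 + 15·z^4 + 50·z^3 -250·z^2 -1891·z -3045.
Note conjugate pairs combine to real quadratics: (z − (-5+2i))(z − (-5−2i)) = z² + 10z + 29.
The resulting polynomial has degree 5 and real coefficients as required.

p(z) = z^5 + 15·z^4 + 50·z^3 -250·z^2 -1891·z -3045.


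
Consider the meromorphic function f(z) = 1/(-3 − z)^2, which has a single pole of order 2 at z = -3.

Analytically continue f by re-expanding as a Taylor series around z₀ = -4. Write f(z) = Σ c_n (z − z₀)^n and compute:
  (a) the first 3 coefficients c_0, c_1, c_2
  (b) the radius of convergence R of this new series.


Let w = z − z₀, so z = z₀ + w.
Then -3 − z = -3 − (z₀ + w) = (-3 − z₀) − w = 1 − w.
f(z) = 1/(1 − w)^2 = (1/(1)^2) · (1 − w/(1))^{−2}.
By the binomial series (1−u)^{−2} = Σ_{n≥0} C(n+1, 1) u^n for |u|<1, with u = w/(1):
  c_n = C(n+1, 1) / (1)^(n+2).
  c_0 = 1/(1)^2 = 1.
  c_1 = 2/(1)^3 = 2.
  c_2 = 3/(1)^4 = 3.
The series is valid for |w/d| < 1, i.e. |z − z₀| < |d|.
Radius of convergence: R = |-3 − z₀| = |1| = 1 (distance from z₀ to the singularity z = -3).

c_0 = 1, c_1 = 2, c_2 = 3; R = 1.


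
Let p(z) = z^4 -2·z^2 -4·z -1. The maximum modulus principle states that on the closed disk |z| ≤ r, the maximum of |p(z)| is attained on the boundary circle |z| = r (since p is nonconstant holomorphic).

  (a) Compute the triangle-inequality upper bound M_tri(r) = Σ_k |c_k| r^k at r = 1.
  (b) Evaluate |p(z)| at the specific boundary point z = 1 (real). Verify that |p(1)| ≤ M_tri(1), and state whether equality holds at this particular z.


Coefficients: c_0 = -1, c_1 = -4, c_2 = -2, c_3 = 0, c_4 = 1. Radius r = 1.
Part (a). Triangle bound: M_tri(r) = Σ_k |c_k| r^k
  = |-1|·1^0 + |-4|·1^1 + |-2|·1^2 + |0|·1^3 + |1|·1^4
  = 1 + 4 + 2 + 0 + 1 = 8.
This bounds M(r) := max_{|z|=r} |p(z)| from above; equality holds iff all terms c_k z^k can be made to align in phase at a single z on |z|=r.
Part (b). At z = 1 (real, on the circle |z| = r):
  p(1) = (-1)·1^0 + (-4)·1^1 + (-2)·1^2 + (0)·1^3 + (1)·1^4 = -6.
  |p(1)| = 6.
Check: |p(1)| = 6 ≤ 8 = M_tri(1). ✓ Equality does not hold at z = 1 (the coefficients have mixed signs, so the terms do not all align in phase there).

M_tri(1) = 8; |p(1)| = 6; equality at z=1: no.


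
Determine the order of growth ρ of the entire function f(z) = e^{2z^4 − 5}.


|e^{2z^4 − 5}| = e^{Re(2·z^4) + -5} ≤ e^{2|z|^4 + -5} = e^{2r^4 + -5} on |z| = r, so ρ ≤ 4. Choosing z on |z|=r so that 2·z^4 is real positive (always possible by picking arg z appropriately) gives |f(z)| = e^{2r^4 + -5}, matching the bound. The additive constant -5 does not affect log log M(r) ~ 4·log r. Hence ρ = 4.
Therefore ρ = 4.

Order ρ = 4.


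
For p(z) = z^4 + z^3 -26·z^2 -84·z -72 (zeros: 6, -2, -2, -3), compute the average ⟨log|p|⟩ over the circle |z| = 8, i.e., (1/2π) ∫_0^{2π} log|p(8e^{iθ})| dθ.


Zeros: -3, -2, -2, 6; r = 8.
Inside |z| < r: -3, -2, -2, 6. Outside (|z| ≥ r): ∅.
p(0) = -72, so log|p(0)| = log(72) = 4.2767.
Apply Jensen: I(r) = log|p(0)| + Σ_k log(r/|z_k|), summed over zeros inside |z| < r.
  log(r/|z_k|) for z_k = 6: log(8/6) = 0.2877
  log(r/|z_k|) for z_k = -2: log(8/2) = 1.3863
  log(r/|z_k|) for z_k = -2: log(8/2) = 1.3863
  log(r/|z_k|) for z_k = -3: log(8/3) = 0.9808
Sum over inside zeros: 4.0411.
I(r) = log|p(0)| + (inside sum) = 4.2767 + 4.0411 = 8.3178.
Closed form (all zeros inside, monic): I(r) = n·log(r) = 4·log(8) = 8.3178. ✓

I(r) ≈ 8.3178.


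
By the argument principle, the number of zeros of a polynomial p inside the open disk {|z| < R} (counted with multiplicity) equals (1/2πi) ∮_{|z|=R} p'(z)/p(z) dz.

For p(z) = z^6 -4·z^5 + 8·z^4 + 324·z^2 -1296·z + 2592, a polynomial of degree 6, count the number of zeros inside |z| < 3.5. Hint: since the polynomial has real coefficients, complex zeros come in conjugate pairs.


The zeros of p are: (3 + 3i), (3 - 3i), (2 + 2i), (2 - 2i), (-3 + 3i), (-3 - 3i).
Their magnitudes are: 4.243, 4.243, 2.828, 2.828, 4.243, 4.243.
Zeros with |z| < R = 3.5: (2 + 2i), (2 - 2i).
Count = 2.
By the argument principle, (1/2πi) ∮_{|z|=R} p'(z)/p(z) dz equals exactly this count.

Number of zeros inside |z| < 3.5: 2.


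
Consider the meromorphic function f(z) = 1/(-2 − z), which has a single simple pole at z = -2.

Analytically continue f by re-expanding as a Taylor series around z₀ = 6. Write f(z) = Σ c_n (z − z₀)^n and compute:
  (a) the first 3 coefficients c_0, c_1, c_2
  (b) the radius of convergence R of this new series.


Let w = z − z₀, so z = z₀ + w.
Then -2 − z = -2 − (z₀ + w) = (-2 − z₀) − w = -8 − w.
f(z) = 1/(-8 − w) = (1/(-8)) · 1/(1 − w/(-8)) = Σ_{n≥0} w^n / (-8)^(n+1).
So c_n = 1/(-8)^(n+1):
  c_0 = 1/(-8)^1 = -1/8.
  c_1 = 1/(-8)^2 = 1/64.
  c_2 = 1/(-8)^3 = -1/512.
The series is valid for |w/d| < 1, i.e. |z − z₀| < |d|.
Radius of convergence: R = |-2 − z₀| = |-8| = 8 (distance from z₀ to the singularity z = -2).

c_0 = -1/8, c_1 = 1/64, c_2 = -1/512; R = 8.


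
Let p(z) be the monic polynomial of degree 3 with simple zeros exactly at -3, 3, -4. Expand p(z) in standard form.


The polynomial is p(z) = ∏_{α ∈ S} (z − α), where S = {-3, 3, -4}.
Expanding the product yields: p(z) = z^3 + 4·z^2 -9·z -36.
The resulting polynomial has degree 3 and real coefficients as required.

p(z) = z^3 + 4·z^2 -9·z -36.


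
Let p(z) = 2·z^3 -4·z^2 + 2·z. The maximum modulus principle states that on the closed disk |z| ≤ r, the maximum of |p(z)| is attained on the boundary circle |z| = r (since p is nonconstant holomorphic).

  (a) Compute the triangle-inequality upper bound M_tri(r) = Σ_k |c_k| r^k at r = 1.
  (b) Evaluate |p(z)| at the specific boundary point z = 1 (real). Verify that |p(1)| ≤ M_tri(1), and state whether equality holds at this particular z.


Coefficients: c_0 = 0, c_1 = 2, c_2 = -4, c_3 = 2. Radius r = 1.
Part (a). Triangle bound: M_tri(r) = Σ_k |c_k| r^k
  = |0|·1^0 + |2|·1^1 + |-4|·1^2 + |2|·1^3
  = 0 + 2 + 4 + 2 = 8.
This bounds M(r) := max_{|z|=r} |p(z)| from above; equality holds iff all terms c_k z^k can be made to align in phase at a single z on |z|=r.
Part (b). At z = 1 (real, on the circle |z| = r):
  p(1) = (0)·1^0 + (2)·1^1 + (-4)·1^2 + (2)·1^3 = 0.
  |p(1)| = 0.
Check: |p(1)| = 0 ≤ 8 = M_tri(1). ✓ Equality does not hold at z = 1 (the coefficients have mixed signs, so the terms do not all align in phase there).

M_tri(1) = 8; |p(1)| = 0; equality at z=1: no.


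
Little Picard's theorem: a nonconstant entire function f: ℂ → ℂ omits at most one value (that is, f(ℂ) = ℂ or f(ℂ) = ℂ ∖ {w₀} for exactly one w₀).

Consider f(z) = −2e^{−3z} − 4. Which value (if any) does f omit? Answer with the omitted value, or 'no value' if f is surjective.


Little Picard bounds the complement of f(ℂ) to at most one point.
e^{−3z} is never zero on ℂ, so -2·e^{−3z} takes every value in ℂ ∖ {0}. Adding -4 shifts the range to ℂ ∖ {-4}. Thus f omits exactly the value -4.

Omitted value: -4.


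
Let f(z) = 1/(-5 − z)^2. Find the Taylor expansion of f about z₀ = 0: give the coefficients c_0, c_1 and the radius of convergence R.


Let w = z − z₀, so z = z₀ + w.
Then -5 − z = -5 − (z₀ + w) = (-5 − z₀) − w = -5 − w.
f(z) = 1/(-5 − w)^2 = (1/(-5)^2) · (1 − w/(-5))^{−2}.
By the binomial series (1−u)^{−2} = Σ_{n≥0} C(n+1, 1) u^n for |u|<1, with u = w/(-5):
  c_n = C(n+1, 1) / (-5)^(n+2).
  c_0 = 1/(-5)^2 = 1/25.
  c_1 = 2/(-5)^3 = -2/125.
The series is valid for |w/d| < 1, i.e. |z − z₀| < |d|.
Radius of convergence: R = |-5 − z₀| = |-5| = 5 (distance from z₀ to the singularity z = -5).

c_0 = 1/25, c_1 = -2/125; R = 5.


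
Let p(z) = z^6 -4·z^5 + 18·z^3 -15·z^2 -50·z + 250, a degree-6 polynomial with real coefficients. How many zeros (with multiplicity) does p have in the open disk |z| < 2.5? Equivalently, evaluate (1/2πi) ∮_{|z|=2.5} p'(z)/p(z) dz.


The zeros of p are: (3 + 1i), (3 - 1i), (1 + 2i), (1 - 2i), (-2 + 1i), (-2 - 1i).
Their magnitudes are: 3.162, 3.162, 2.236, 2.236, 2.236, 2.236.
Zeros with |z| < R = 2.5: (1 + 2i), (1 - 2i), (-2 + 1i), (-2 - 1i).
Count = 4.
By the argument principle, (1/2πi) ∮_{|z|=R} p'(z)/p(z) dz equals exactly this count.

Number of zeros inside |z| < 2.5: 4.


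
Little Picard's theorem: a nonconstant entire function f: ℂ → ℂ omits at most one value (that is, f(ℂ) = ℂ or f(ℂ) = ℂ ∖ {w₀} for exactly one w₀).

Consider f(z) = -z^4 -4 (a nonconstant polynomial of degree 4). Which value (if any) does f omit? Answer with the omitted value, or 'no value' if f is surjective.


Little Picard bounds the complement of f(ℂ) to at most one point.
For every w ∈ ℂ, the equation p(z) − w = 0 is a nonconstant polynomial in z and hence has at least one root by the fundamental theorem of algebra. So p is surjective onto ℂ, omitting no value.

Omitted value: no value.


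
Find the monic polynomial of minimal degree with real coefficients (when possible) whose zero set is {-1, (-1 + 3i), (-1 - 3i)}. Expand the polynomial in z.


The polynomial is p(z) = ∏_{α ∈ S} (z − α), where S = {-1, (-1 + 3i), (-1 - 3i)}.
Expanding the product yields: p(z) = z^3 + 3·z^2 + 12·z + 10.
Note conjugate pairs combine to real quadratics: (z − (-1+3i))(z − (-1−3i)) = z² + 2z + 10.
The resulting polynomial has degree 3 and real coefficients as required.

p(z) = z^3 + 3·z^2 + 12·z + 10.


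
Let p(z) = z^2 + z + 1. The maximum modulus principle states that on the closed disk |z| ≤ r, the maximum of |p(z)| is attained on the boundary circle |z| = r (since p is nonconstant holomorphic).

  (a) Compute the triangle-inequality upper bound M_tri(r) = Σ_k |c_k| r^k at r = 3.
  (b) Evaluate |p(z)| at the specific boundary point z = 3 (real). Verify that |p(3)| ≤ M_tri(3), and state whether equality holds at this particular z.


Coefficients: c_0 = 1, c_1 = 1, c_2 = 1. Radius r = 3.
Part (a). Triangle bound: M_tri(r) = Σ_k |c_k| r^k
  = |1|·3^0 + |1|·3^1 + |1|·3^2
  = 1 + 3 + 9 = 13.
This bounds M(r) := max_{|z|=r} |p(z)| from above; equality holds iff all terms c_k z^k can be made to align in phase at a single z on |z|=r.
Part (b). At z = 3 (real, on the circle |z| = r):
  p(3) = (1)·3^0 + (1)·3^1 + (1)·3^2 = 13.
  |p(3)| = 13.
Since all nonzero coefficients share the same sign, |p(3)| = 13 = M_tri(3); the triangle bound is attained at z = 3, so in fact M(r) = 13.

M_tri(3) = 13; |p(3)| = 13; equality at z=3: yes.


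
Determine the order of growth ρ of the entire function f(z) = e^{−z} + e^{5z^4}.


Each summand is entire of order 1 and 4 respectively (as in the single-exponential case). The order of a sum is at most the max of the orders, so ρ ≤ 4. For the lower bound: on |z|=r choose arg z so that 5z^4 is real positive; then |e^{5z^4}| = e^{5r^4} while |e^{-1z}| ≤ e^{1r^1} = o(e^{5r^4}). So |f| ≥ e^{5r^4}(1 − o(1)) and ρ ≥ 4. Hence ρ = max(1, 4) = 4.
Therefore ρ = 4.

Order ρ = 4.


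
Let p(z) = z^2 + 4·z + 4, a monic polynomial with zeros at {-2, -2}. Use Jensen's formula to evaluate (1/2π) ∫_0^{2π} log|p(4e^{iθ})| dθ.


Zeros: -2, -2; r = 4.
Inside |z| < r: -2, -2. Outside (|z| ≥ r): ∅.
p(0) = 4, so log|p(0)| = log(4) = 1.3863.
Apply Jensen: I(r) = log|p(0)| + Σ_k log(r/|z_k|), summed over zeros inside |z| < r.
  log(r/|z_k|) for z_k = -2: log(4/2) = 0.6931
  log(r/|z_k|) for z_k = -2: log(4/2) = 0.6931
Sum over inside zeros: 1.3863.
I(r) = log|p(0)| + (inside sum) = 1.3863 + 1.3863 = 2.7726.
Closed form (all zeros inside, monic): I(r) = n·log(r) = 2·log(4) = 2.7726. ✓

I(r) ≈ 2.7726.


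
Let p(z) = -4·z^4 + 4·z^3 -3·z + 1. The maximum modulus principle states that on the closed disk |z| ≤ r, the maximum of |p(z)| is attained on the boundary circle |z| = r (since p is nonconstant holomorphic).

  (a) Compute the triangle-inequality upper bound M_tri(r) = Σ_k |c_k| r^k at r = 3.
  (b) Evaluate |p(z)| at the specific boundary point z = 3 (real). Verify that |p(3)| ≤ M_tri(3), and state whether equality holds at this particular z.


Coefficients: c_0 = 1, c_1 = -3, c_2 = 0, c_3 = 4, c_4 = -4. Radius r = 3.
Part (a). Triangle bound: M_tri(r) = Σ_k |c_k| r^k
  = |1|·3^0 + |-3|·3^1 + |0|·3^2 + |4|·3^3 + |-4|·3^4
  = 1 + 9 + 0 + 108 + 324 = 442.
This bounds M(r) := max_{|z|=r} |p(z)| from above; equality holds iff all terms c_k z^k can be made to align in phase at a single z on |z|=r.
Part (b). At z = 3 (real, on the circle |z| = r):
  p(3) = (1)·3^0 + (-3)·3^1 + (0)·3^2 + (4)·3^3 + (-4)·3^4 = -224.
  |p(3)| = 224.
Check: |p(3)| = 224 ≤ 442 = M_tri(3). ✓ Equality does not hold at z = 3 (the coefficients have mixed signs, so the terms do not all align in phase there).

M_tri(3) = 442; |p(3)| = 224; equality at z=3: no.


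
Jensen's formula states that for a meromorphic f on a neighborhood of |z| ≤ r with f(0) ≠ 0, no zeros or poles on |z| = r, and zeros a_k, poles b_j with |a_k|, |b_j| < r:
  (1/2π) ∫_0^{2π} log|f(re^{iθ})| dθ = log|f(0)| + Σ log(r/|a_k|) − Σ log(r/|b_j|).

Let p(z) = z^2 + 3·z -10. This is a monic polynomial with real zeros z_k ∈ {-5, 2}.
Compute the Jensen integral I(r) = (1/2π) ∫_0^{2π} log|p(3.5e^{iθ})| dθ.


Zeros: -5, 2; r = 3.5.
Inside |z| < r: 2. Outside (|z| ≥ r): -5.
p(0) = -10, so log|p(0)| = log(10) = 2.3026.
Apply Jensen: I(r) = log|p(0)| + Σ_k log(r/|z_k|), summed over zeros inside |z| < r.
  log(r/|z_k|) for z_k = 2: log(3.5/2) = 0.5596
  Outside zeros (-5) contribute nothing to the Jensen sum.
Sum over inside zeros: 0.5596.
I(r) = log|p(0)| + (inside sum) = 2.3026 + 0.5596 = 2.8622.
Note: since some zeros are outside |z| ≤ r, the simplified n·log(r) form does NOT apply — only the inside zeros contribute.

I(r) ≈ 2.8622.


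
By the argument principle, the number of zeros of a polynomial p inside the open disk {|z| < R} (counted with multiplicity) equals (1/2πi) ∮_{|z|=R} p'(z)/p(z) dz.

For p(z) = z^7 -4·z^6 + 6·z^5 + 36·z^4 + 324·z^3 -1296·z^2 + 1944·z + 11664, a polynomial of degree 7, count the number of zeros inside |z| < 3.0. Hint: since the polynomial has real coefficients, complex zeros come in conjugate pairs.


The zeros of p are: (3 + 3i), (3 - 3i), -2, (-3 + 3i), (-3 - 3i), (3 + 3i), (3 - 3i).
Their magnitudes are: 4.243, 4.243, 2, 4.243, 4.243, 4.243, 4.243.
Zeros with |z| < R = 3.0: -2.
Count = 1.
By the argument principle, (1/2πi) ∮_{|z|=R} p'(z)/p(z) dz equals exactly this count.

Number of zeros inside |z| < 3.0: 1.


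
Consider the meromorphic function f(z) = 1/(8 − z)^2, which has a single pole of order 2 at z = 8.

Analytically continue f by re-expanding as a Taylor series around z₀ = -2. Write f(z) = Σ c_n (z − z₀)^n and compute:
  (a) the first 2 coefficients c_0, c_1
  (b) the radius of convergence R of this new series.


Let w = z − z₀, so z = z₀ + w.
Then 8 − z = 8 − (z₀ + w) = (8 − z₀) − w = 10 − w.
f(z) = 1/(10 − w)^2 = (1/(10)^2) · (1 − w/(10))^{−2}.
By the binomial series (1−u)^{−2} = Σ_{n≥0} C(n+1, 1) u^n for |u|<1, with u = w/(10):
  c_n = C(n+1, 1) / (10)^(n+2).
  c_0 = 1/(10)^2 = 1/100.
  c_1 = 2/(10)^3 = 1/500.
The series is valid for |w/d| < 1, i.e. |z − z₀| < |d|.
Radius of convergence: R = |8 − z₀| = |10| = 10 (distance from z₀ to the singularity z = 8).

c_0 = 1/100, c_1 = 1/500; R = 10.


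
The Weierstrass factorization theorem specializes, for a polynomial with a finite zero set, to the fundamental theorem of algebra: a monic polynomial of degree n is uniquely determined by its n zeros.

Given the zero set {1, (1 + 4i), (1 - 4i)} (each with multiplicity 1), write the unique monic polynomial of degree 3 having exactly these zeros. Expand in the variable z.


The polynomial is p(z) = ∏_{α ∈ S} (z − α), where S = {1, (1 + 4i), (1 - 4i)}.
Expanding the product yields: p(z) = z^3 -3·z^2 + 19·z -17.
Note conjugate pairs combine to real quadratics: (z − (1+4i))(z − (1−4i)) = z² − 2z + 17.
The resulting polynomial has degree 3 and real coefficients as required.

p(z) = z^3 -3·z^2 + 19·z -17.


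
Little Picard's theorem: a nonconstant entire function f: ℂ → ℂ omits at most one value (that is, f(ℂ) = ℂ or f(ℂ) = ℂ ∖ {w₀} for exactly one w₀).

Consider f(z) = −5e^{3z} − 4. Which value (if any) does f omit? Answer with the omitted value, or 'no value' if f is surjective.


Little Picard bounds the complement of f(ℂ) to at most one point.
e^{3z} is never zero on ℂ, so -5·e^{3z} takes every value in ℂ ∖ {0}. Adding -4 shifts the range to ℂ ∖ {-4}. Thus f omits exactly the value -4.

Omitted value: -4.


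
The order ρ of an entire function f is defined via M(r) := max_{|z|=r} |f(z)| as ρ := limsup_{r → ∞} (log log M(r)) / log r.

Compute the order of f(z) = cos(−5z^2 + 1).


Write cos(w) = (e^{iw} ± e^{−iw})/(2 or 2i), so |cos(w)| ≤ e^{|w|}. With w = −5z^2 + 1, |w| ≤ 5r^2 + 1 on |z|=r, giving M(r) ≤ e^{5r^2 + 1} and ρ ≤ 2. For the lower bound, choose z on |z|=r with -5z^2 purely imaginary of modulus 5r^2; then |cos(−5z^2 + 1)| grows like e^{5r^2}/2, so ρ ≥ 2. Hence ρ = 2.
Therefore ρ = 2.

Order ρ = 2.


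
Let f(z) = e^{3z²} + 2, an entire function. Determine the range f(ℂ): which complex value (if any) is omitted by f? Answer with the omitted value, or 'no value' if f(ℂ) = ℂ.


Little Picard bounds the complement of f(ℂ) to at most one point.
The exponent g(z) = 3z² is a nonconstant polynomial, hence surjective onto ℂ. So e^{g(z)} takes every value in {e^w : w ∈ ℂ} = ℂ ∖ {0}. Adding 2 shifts the range to ℂ ∖ {2}. f omits exactly 2.

Omitted value: 2.


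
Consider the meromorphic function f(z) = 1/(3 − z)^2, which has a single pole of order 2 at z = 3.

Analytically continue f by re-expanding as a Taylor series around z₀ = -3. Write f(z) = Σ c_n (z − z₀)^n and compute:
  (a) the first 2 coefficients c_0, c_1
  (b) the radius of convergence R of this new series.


Let w = z − z₀, so z = z₀ + w.
Then 3 − z = 3 − (z₀ + w) = (3 − z₀) − w = 6 − w.
f(z) = 1/(6 − w)^2 = (1/(6)^2) · (1 − w/(6))^{−2}.
By the binomial series (1−u)^{−2} = Σ_{n≥0} C(n+1, 1) u^n for |u|<1, with u = w/(6):
  c_n = C(n+1, 1) / (6)^(n+2).
  c_0 = 1/(6)^2 = 1/36.
  c_1 = 2/(6)^3 = 1/108.
The series is valid for |w/d| < 1, i.e. |z − z₀| < |d|.
Radius of convergence: R = |3 − z₀| = |6| = 6 (distance from z₀ to the singularity z = 3).

c_0 = 1/36, c_1 = 1/108; R = 6.


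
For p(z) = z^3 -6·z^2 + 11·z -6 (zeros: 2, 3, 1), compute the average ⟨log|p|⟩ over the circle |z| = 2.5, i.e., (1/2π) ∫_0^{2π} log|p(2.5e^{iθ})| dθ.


Zeros: 1, 2, 3; r = 2.5.
Inside |z| < r: 1, 2. Outside (|z| ≥ r): 3.
p(0) = -6, so log|p(0)| = log(6) = 1.7918.
Apply Jensen: I(r) = log|p(0)| + Σ_k log(r/|z_k|), summed over zeros inside |z| < r.
  log(r/|z_k|) for z_k = 2: log(2.5/2) = 0.2231
  log(r/|z_k|) for z_k = 1: log(2.5/1) = 0.9163
  Outside zeros (3) contribute nothing to the Jensen sum.
Sum over inside zeros: 1.1394.
I(r) = log|p(0)| + (inside sum) = 1.7918 + 1.1394 = 2.9312.
Note: since some zeros are outside |z| ≤ r, the simplified n·log(r) form does NOT apply — only the inside zeros contribute.

I(r) ≈ 2.9312.


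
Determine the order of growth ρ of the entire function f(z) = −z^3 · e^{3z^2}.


M(r) = max_{|z|=r} |-1|·|z|^3·|e^{3z^2}| = 1·r^3 · e^{3r^2} (the factors attain their maxima compatibly on |z|=r). Then log M(r) = log 1 + 3·log r + 3r^2, dominated by the last term, so log log M(r) ~ 2·log r. The polynomial factor -1z^3 contributes only a log r term and does not affect the order. ρ = 2.
Therefore ρ = 2.

Order ρ = 2.


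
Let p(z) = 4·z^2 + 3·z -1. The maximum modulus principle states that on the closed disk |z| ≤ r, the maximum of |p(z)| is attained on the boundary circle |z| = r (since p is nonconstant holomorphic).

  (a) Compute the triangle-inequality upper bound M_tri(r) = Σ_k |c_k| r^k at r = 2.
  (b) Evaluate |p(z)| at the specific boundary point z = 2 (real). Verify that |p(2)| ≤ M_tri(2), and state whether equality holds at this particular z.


Coefficients: c_0 = -1, c_1 = 3, c_2 = 4. Radius r = 2.
Part (a). Triangle bound: M_tri(r) = Σ_k |c_k| r^k
  = |-1|·2^0 + |3|·2^1 + |4|·2^2
  = 1 + 6 + 16 = 23.
This bounds M(r) := max_{|z|=r} |p(z)| from above; equality holds iff all terms c_k z^k can be made to align in phase at a single z on |z|=r.
Part (b). At z = 2 (real, on the circle |z| = r):
  p(2) = (-1)·2^0 + (3)·2^1 + (4)·2^2 = 21.
  |p(2)| = 21.
Check: |p(2)| = 21 ≤ 23 = M_tri(2). ✓ Equality does not hold at z = 2 (the coefficients have mixed signs, so the terms do not all align in phase there).

M_tri(2) = 23; |p(2)| = 21; equality at z=2: no.


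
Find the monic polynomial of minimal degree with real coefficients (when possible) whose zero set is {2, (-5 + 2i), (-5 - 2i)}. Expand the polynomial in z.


The polynomial is p(z) = ∏_{α ∈ S} (z − α), where S = {2, (-5 + 2i), (-5 - 2i)}.
Expanding the product yields: p(z) = z^3 + 8·z^2 + 9·z -58.
Note conjugate pairs combine to real quadratics: (z − (-5+2i))(z − (-5−2i)) = z² + 10z + 29.
The resulting polynomial has degree 3 and real coefficients as required.

p(z) = z^3 + 8·z^2 + 9·z -58.


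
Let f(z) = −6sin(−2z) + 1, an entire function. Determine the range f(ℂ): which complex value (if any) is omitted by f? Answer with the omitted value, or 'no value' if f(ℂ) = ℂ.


Little Picard bounds the complement of f(ℂ) to at most one point.
sin is entire and surjective onto ℂ: for every w ∈ ℂ, sin(ζ) = w has a solution ζ ∈ ℂ (e.g., via the complex inverse arcsin). With ζ = −2z this gives z = ζ/(-2). Then -6·sin(−2z) takes every value in -6·ℂ = ℂ, and adding 1 is a bijection of ℂ. So f is surjective and omits no value. (Note: only on the real line is sin bounded by [−1, 1].)

Omitted value: no value.


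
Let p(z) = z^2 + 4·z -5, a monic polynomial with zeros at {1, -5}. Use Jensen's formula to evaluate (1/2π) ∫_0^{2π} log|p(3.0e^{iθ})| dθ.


Zeros: -5, 1; r = 3.0.
Inside |z| < r: 1. Outside (|z| ≥ r): -5.
p(0) = -5, so log|p(0)| = log(5) = 1.6094.
Apply Jensen: I(r) = log|p(0)| + Σ_k log(r/|z_k|), summed over zeros inside |z| < r.
  log(r/|z_k|) for z_k = 1: log(3.0/1) = 1.0986
  Outside zeros (-5) contribute nothing to the Jensen sum.
Sum over inside zeros: 1.0986.
I(r) = log|p(0)| + (inside sum) = 1.6094 + 1.0986 = 2.7081.
Note: since some zeros are outside |z| ≤ r, the simplified n·log(r) form does NOT apply — only the inside zeros contribute.

I(r) ≈ 2.7081.


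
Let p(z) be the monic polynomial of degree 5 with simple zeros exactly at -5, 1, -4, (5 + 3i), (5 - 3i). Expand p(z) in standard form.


The polynomial is p(z) = ∏_{α ∈ S} (z − α), where S = {-5, 1, -4, (5 + 3i), (5 - 3i)}.
Expanding the product yields: p(z) = z^5 -2·z^4 -35·z^3 + 142·z^2 + 574·z -680.
Note conjugate pairs combine to real quadratics: (z − (5+3i))(z − (5−3i)) = z² − 10z + 34.
The resulting polynomial has degree 5 and real coefficients as required.

p(z) = z^5 -2·z^4 -35·z^3 + 142·z^2 + 574·z -680.


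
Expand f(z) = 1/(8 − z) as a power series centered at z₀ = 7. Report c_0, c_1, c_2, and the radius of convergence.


Let w = z − z₀, so z = z₀ + w.
Then 8 − z = 8 − (z₀ + w) = (8 − z₀) − w = 1 − w.
f(z) = 1/(1 − w) = (1/(1)) · 1/(1 − w/(1)) = Σ_{n≥0} w^n / (1)^(n+1).
So c_n = 1/(1)^(n+1):
  c_0 = 1/(1)^1 = 1.
  c_1 = 1/(1)^2 = 1.
  c_2 = 1/(1)^3 = 1.
The series is valid for |w/d| < 1, i.e. |z − z₀| < |d|.
Radius of convergence: R = |8 − z₀| = |1| = 1 (distance from z₀ to the singularity z = 8).

c_0 = 1, c_1 = 1, c_2 = 1; R = 1.


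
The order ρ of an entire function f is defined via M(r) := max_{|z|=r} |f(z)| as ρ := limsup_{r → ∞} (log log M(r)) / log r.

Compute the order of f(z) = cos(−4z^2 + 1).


Write cos(w) = (e^{iw} ± e^{−iw})/(2 or 2i), so |cos(w)| ≤ e^{|w|}. With w = −4z^2 + 1, |w| ≤ 4r^2 + 1 on |z|=r, giving M(r) ≤ e^{4r^2 + 1} and ρ ≤ 2. For the lower bound, choose z on |z|=r with -4z^2 purely imaginary of modulus 4r^2; then |cos(−4z^2 + 1)| grows like e^{4r^2}/2, so ρ ≥ 2. Hence ρ = 2.
Therefore ρ = 2.

Order ρ = 2.


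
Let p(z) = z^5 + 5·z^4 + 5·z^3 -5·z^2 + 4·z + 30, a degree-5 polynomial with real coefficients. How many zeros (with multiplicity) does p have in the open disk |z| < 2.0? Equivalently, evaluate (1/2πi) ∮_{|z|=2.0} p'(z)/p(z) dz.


The zeros of p are: (1 + 1i), (1 - 1i), (-2 + 1i), (-2 - 1i), -3.
Their magnitudes are: 1.414, 1.414, 2.236, 2.236, 3.
Zeros with |z| < R = 2.0: (1 + 1i), (1 - 1i).
Count = 2.
By the argument principle, (1/2πi) ∮_{|z|=R} p'(z)/p(z) dz equals exactly this count.

Number of zeros inside |z| < 2.0: 2.


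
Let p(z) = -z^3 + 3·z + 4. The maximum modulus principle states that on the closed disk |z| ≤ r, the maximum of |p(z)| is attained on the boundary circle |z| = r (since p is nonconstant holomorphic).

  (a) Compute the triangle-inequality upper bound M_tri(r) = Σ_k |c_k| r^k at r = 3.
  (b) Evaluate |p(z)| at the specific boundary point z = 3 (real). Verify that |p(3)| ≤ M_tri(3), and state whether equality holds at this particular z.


Coefficients: c_0 = 4, c_1 = 3, c_2 = 0, c_3 = -1. Radius r = 3.
Part (a). Triangle bound: M_tri(r) = Σ_k |c_k| r^k
  = |4|·3^0 + |3|·3^1 + |0|·3^2 + |-1|·3^3
  = 4 + 9 + 0 + 27 = 40.
This bounds M(r) := max_{|z|=r} |p(z)| from above; equality holds iff all terms c_k z^k can be made to align in phase at a single z on |z|=r.
Part (b). At z = 3 (real, on the circle |z| = r):
  p(3) = (4)·3^0 + (3)·3^1 + (0)·3^2 + (-1)·3^3 = -14.
  |p(3)| = 14.
Check: |p(3)| = 14 ≤ 40 = M_tri(3). ✓ Equality does not hold at z = 3 (the coefficients have mixed signs, so the terms do not all align in phase there).

M_tri(3) = 40; |p(3)| = 14; equality at z=3: no.


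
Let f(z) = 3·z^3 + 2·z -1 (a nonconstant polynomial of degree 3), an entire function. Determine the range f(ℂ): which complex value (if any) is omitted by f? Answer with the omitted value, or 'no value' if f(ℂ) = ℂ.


Little Picard bounds the complement of f(ℂ) to at most one point.
For every w ∈ ℂ, the equation p(z) − w = 0 is a nonconstant polynomial in z and hence has at least one root by the fundamental theorem of algebra. So p is surjective onto ℂ, omitting no value.

Omitted value: no value.


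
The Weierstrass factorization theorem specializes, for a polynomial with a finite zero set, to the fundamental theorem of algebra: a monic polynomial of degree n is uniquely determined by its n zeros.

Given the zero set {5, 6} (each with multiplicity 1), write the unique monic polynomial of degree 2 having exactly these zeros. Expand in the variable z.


The polynomial is p(z) = ∏_{α ∈ S} (z − α), where S = {5, 6}.
Expanding the product yields: p(z) = z^2 -11·z + 30.
The resulting polynomial has degree 2 and real coefficients as required.

p(z) = z^2 -11·z + 30.


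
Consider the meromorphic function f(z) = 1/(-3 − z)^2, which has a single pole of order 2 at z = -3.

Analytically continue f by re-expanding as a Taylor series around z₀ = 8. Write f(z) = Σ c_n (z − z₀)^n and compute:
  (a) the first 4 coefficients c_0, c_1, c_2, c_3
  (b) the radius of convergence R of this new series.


Let w = z − z₀, so z = z₀ + w.
Then -3 − z = -3 − (z₀ + w) = (-3 − z₀) − w = -11 − w.
f(z) = 1/(-11 − w)^2 = (1/(-11)^2) · (1 − w/(-11))^{−2}.
By the binomial series (1−u)^{−2} = Σ_{n≥0} C(n+1, 1) u^n for |u|<1, with u = w/(-11):
  c_n = C(n+1, 1) / (-11)^(n+2).
  c_0 = 1/(-11)^2 = 1/121.
  c_1 = 2/(-11)^3 = -2/1331.
  c_2 = 3/(-11)^4 = 3/14641.
  c_3 = 4/(-11)^5 = -4/161051.
The series is valid for |w/d| < 1, i.e. |z − z₀| < |d|.
Radius of convergence: R = |-3 − z₀| = |-11| = 11 (distance from z₀ to the singularity z = -3).

c_0 = 1/121, c_1 = -2/1331, c_2 = 3/14641, c_3 = -4/161051; R = 11.


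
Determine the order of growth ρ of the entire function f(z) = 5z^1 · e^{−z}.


M(r) = max_{|z|=r} |5|·|z|^1·|e^{−z}| = 5·r^1 · e^{1r^1} (the factors attain their maxima compatibly on |z|=r). Then log M(r) = log 5 + 1·log r + 1r^1, dominated by the last term, so log log M(r) ~ 1·log r. The polynomial factor 5z^1 contributes only a log r term and does not affect the order. ρ = 1.
Therefore ρ = 1.

Order ρ = 1.


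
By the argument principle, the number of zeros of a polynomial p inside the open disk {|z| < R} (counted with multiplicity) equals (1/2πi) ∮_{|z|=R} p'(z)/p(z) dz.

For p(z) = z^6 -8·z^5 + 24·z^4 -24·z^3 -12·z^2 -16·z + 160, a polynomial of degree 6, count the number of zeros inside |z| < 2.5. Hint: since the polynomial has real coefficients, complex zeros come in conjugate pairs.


The zeros of p are: (-1 + 1i), (-1 - 1i), (2 + 2i), (2 - 2i), (3 + 1i), (3 - 1i).
Their magnitudes are: 1.414, 1.414, 2.828, 2.828, 3.162, 3.162.
Zeros with |z| < R = 2.5: (-1 + 1i), (-1 - 1i).
Count = 2.
By the argument principle, (1/2πi) ∮_{|z|=R} p'(z)/p(z) dz equals exactly this count.

Number of zeros inside |z| < 2.5: 2.


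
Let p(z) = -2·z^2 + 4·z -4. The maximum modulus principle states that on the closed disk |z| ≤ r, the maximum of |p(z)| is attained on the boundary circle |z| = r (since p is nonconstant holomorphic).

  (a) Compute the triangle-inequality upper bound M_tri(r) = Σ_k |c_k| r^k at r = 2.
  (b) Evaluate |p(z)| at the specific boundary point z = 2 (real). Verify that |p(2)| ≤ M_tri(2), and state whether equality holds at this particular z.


Coefficients: c_0 = -4, c_1 = 4, c_2 = -2. Radius r = 2.
Part (a). Triangle bound: M_tri(r) = Σ_k |c_k| r^k
  = |-4|·2^0 + |4|·2^1 + |-2|·2^2
  = 4 + 8 + 8 = 20.
This bounds M(r) := max_{|z|=r} |p(z)| from above; equality holds iff all terms c_k z^k can be made to align in phase at a single z on |z|=r.
Part (b). At z = 2 (real, on the circle |z| = r):
  p(2) = (-4)·2^0 + (4)·2^1 + (-2)·2^2 = -4.
  |p(2)| = 4.
Check: |p(2)| = 4 ≤ 20 = M_tri(2). ✓ Equality does not hold at z = 2 (the coefficients have mixed signs, so the terms do not all align in phase there).

M_tri(2) = 20; |p(2)| = 4; equality at z=2: no.


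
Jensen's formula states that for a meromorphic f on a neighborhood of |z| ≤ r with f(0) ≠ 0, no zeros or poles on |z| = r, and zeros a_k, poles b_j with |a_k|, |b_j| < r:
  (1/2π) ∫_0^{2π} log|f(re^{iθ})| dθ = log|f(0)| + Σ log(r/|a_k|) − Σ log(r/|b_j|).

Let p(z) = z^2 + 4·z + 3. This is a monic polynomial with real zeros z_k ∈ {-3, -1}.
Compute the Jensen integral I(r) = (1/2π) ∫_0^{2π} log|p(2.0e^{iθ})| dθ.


Zeros: -3, -1; r = 2.0.
Inside |z| < r: -1. Outside (|z| ≥ r): -3.
p(0) = 3, so log|p(0)| = log(3) = 1.0986.
Apply Jensen: I(r) = log|p(0)| + Σ_k log(r/|z_k|), summed over zeros inside |z| < r.
  log(r/|z_k|) for z_k = -1: log(2.0/1) = 0.6931
  Outside zeros (-3) contribute nothing to the Jensen sum.
Sum over inside zeros: 0.6931.
I(r) = log|p(0)| + (inside sum) = 1.0986 + 0.6931 = 1.7918.
Note: since some zeros are outside |z| ≤ r, the simplified n·log(r) form does NOT apply — only the inside zeros contribute.

I(r) ≈ 1.7918.
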